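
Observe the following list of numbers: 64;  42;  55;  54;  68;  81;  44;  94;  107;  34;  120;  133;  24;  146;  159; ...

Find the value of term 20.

Reading positions in blocks of 3 reveals the pattern ABB — 2 tracks woven together.
Subsequence A: 64, 54, 44, 34, 24. Arithmetic with common difference −10.
Subsequence B: 42, 55, 68, 81, 94, 107, 120, 133, 146, 159. Arithmetic with common difference +13.
Position 20 → subsequence B, term 13 = 198.

198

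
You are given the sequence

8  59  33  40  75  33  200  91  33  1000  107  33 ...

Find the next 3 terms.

Split by position mod 3 into 3 tracks.
Track A = 8, 40, 200, 1000: geometric with ratio 5.
Track B = 59, 75, 91, 107: adding 16 each time.
Track C = 33, 33, 33, 33: the constant sequence 33.
Position 13 falls in track A as its term 5, giving 5000.
Position 14 → track B, term 5 = 123.
The 15th slot belongs to track C; its 5th term is 33.

5000, 123, 33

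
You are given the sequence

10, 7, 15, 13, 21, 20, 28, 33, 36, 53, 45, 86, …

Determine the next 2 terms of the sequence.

Split by position mod 2 into 2 tracks.
Track A: 10, 15, 21, 28, 36, 45. Triangular numbers starting at T_4.
Track B: 7, 13, 20, 33, 53, 86. A Fibonacci-like recurrence a_n = a_{n-1} + a_{n-2}.
Position 13 → track A, term 7 = 55.
The 14th slot belongs to track B; its 7th term is 139.

55, 139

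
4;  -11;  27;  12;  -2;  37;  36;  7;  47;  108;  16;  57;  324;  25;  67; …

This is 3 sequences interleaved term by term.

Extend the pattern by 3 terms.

972, 34, 77

Taking every 3rd term gives 3 separate tracks.
Subsequence A: 4, 12, 36, 108, 324 (a geometric progression (common ratio 3)).
Subsequence B: -11, -2, 7, 16, 25 (adding 9 each time).
Subsequence C: 27, 37, 47, 57, 67 (arithmetic with common difference +10).
Position 16 → subsequence A, term 6 = 972.
Term 17 comes from subsequence B (its 6th entry): 34.
The 18th slot belongs to subsequence C; its 6th term is 77.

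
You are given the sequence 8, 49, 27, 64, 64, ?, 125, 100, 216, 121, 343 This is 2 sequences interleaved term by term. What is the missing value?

81

Odd-indexed and even-indexed terms follow separate rules.
Track A: 8, 27, 64, 125, 216, 343 — consecutive cubes n³ from n = 2.
Track B: 49, 64, ?, 100, 121 — perfect squares starting at 7².
Filling track B at index 3 by its rule yields 81.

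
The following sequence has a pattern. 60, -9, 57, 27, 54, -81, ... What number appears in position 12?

2187

Positions 1, 3, 5, … form one subsequence and positions 2, 4, 6, … form another.
Track A: 60, 57, 54 — subtracting 3 each time.
Track B: -9, 27, -81 — geometric, ×-3 each step.
Position 12 → track B, term 6 = 2187.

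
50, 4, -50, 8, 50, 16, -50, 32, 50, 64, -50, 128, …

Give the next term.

50

Taking every 2nd term gives 2 separate tracks.
Track A: 50, -50, 50, -50, 50, -50 (oscillating between 50 and -50).
Track B: 4, 8, 16, 32, 64, 128 (powers of 2).
Position 13 → track A, term 7 = 50.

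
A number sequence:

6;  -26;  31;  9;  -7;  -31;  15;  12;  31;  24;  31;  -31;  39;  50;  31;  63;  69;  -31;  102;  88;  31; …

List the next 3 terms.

165, 107, -31

Taking every 3rd term gives 3 separate tracks.
Track A = 6, 9, 15, 24, 39, 63, 102: a Fibonacci-like recurrence a_n = a_{n-1} + a_{n-2}.
Track B = -26, -7, 12, 31, 50, 69, 88: adding 19 each time.
Track C = 31, -31, 31, -31, 31, -31, 31: oscillating between 31 and -31.
Term 22 comes from track A (its 8th entry): 165.
Term 23 comes from track B (its 8th entry): 107.
Term 24 comes from track C (its 8th entry): -31.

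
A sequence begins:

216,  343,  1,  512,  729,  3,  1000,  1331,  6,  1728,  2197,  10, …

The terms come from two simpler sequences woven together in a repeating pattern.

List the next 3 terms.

2744, 3375, 15

The slot pattern repeats as AAB (period 3), so there are 2 interleaved tracks.
Subsequence A = 216, 343, 512, 729, 1000, 1331, 1728, 2197: perfect cubes starting at 6³.
Subsequence B = 1, 3, 6, 10: triangular numbers starting at T_1.
Term 13 comes from subsequence A (its 9th entry): 2744.
Term 14 comes from subsequence A (its 10th entry): 3375.
The 15th slot belongs to subsequence B; its 5th term is 15.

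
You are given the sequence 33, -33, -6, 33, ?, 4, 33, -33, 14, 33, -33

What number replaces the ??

-33

Positions follow the repeating pattern AAB; grouping by letter gives 2 tracks.
Track A: 33, -33, 33, ?, 33, -33, 33, -33. The oscillation 33·(−1)^(n+1).
Track B: -6, 4, 14. Linear: a_n = -16 + 10·n.
Track A's pattern makes the blank -33.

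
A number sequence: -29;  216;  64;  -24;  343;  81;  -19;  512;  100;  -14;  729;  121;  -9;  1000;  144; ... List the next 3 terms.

Read the sequence 3 terms at a time; column i is its own pattern.
Subsequence A is -29, -24, -19, -14, -9, which is arithmetic, step +5.
Subsequence B is 216, 343, 512, 729, 1000, which is the cubes 6³, 7³, 8³, ….
Subsequence C is 64, 81, 100, 121, 144, which is consecutive squares n² from n = 8.
The 16th slot belongs to subsequence A; its 6th term is -4.
The 17th slot belongs to subsequence B; its 6th term is 1331.
Term 18 comes from subsequence C (its 6th entry): 169.

-4, 1331, 169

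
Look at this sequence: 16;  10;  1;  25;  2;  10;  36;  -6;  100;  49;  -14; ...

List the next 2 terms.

1000, 64

The terms cycle through 3 interleaved subsequences.
Track A: 16, 25, 36, 49 (the squares 4², 5², 6², …).
Track B: 10, 2, -6, -14 (subtracting 8 each time).
Track C: 1, 10, 100 (successive powers of 10).
Position 12 falls in track C as its term 4, giving 1000.
The 13th slot belongs to track A; its 5th term is 64.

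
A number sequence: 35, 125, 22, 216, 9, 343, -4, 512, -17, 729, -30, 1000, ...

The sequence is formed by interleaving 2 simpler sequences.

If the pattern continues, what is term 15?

-56

Split by position mod 2 into 2 tracks.
Track A: 35, 22, 9, -4, -17, -30 (subtracting 13 each time).
Track B: 125, 216, 343, 512, 729, 1000 (the cubes 5³, 6³, 7³, …).
Term 15 comes from track A (its 8th entry): -56.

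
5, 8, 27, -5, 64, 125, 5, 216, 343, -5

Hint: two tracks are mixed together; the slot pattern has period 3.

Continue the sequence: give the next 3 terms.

512, 729, 5

The slot pattern repeats as ABB (period 3), so there are 2 interleaved tracks.
Track A: 5, -5, 5, -5 — the oscillation 5·(−1)^(n+1).
Track B: 8, 27, 64, 125, 216, 343 — perfect cubes starting at 2³.
The 11th slot belongs to track B; its 7th term is 512.
Term 12 comes from track B (its 8th entry): 729.
Position 13 → track A, term 5 = 5.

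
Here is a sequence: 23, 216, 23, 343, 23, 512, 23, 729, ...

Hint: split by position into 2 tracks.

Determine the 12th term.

Taking every 2nd term gives 2 separate tracks.
Track A: 23, 23, 23, 23 — constant 23.
Track B: 216, 343, 512, 729 — consecutive cubes n³ from n = 6.
Term 12 comes from track B (its 6th entry): 1331.

1331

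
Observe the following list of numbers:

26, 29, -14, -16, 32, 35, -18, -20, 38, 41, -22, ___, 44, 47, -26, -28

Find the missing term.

Positions follow the repeating pattern AABB; grouping by letter gives 2 tracks.
Track A is 26, 29, 32, 35, 38, 41, 44, 47, which is linear: a_n = 23 + 3·n.
Track B is -14, -16, -18, -20, -22, ?, -26, -28, which is linear: a_n = -12 − 2·n.
Filling track B at index 6 by its rule yields -24.

-24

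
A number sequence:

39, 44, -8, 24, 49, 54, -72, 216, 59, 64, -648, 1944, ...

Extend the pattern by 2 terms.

Reading positions in blocks of 4 reveals the pattern AABB — 2 tracks woven together.
Stream A is 39, 44, 49, 54, 59, 64, which is arithmetic with common difference +5.
Stream B is -8, 24, -72, 216, -648, 1944, which is a geometric progression (common ratio -3).
Position 13 → stream A, term 7 = 69.
The 14th slot belongs to stream A; its 8th term is 74.

69, 74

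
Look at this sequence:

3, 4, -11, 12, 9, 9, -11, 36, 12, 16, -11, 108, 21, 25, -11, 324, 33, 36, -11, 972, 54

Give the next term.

49

Taking every 4th term gives 4 separate tracks.
Stream A: 3, 9, 12, 21, 33, 54. A Fibonacci-like recurrence a_n = a_{n-1} + a_{n-2}.
Stream B: 4, 9, 16, 25, 36. Perfect squares starting at 2².
Stream C: -11, -11, -11, -11, -11. Constant -11.
Stream D: 12, 36, 108, 324, 972. Geometric with ratio 3.
Position 22 → stream B, term 6 = 49.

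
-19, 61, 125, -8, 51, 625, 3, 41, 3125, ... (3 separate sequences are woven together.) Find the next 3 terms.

Split by position mod 3: positions 1, 4, 7, … form one track, and each other residue class forms its own.
Subsequence A is -19, -8, 3, which is arithmetic with common difference +11.
Subsequence B is 61, 51, 41, which is subtracting 10 each time.
Subsequence C is 125, 625, 3125, which is successive powers of 5.
The 10th slot belongs to subsequence A; its 4th term is 14.
Position 11 falls in subsequence B as its term 4, giving 31.
Term 12 comes from subsequence C (its 4th entry): 15625.

14, 31, 15625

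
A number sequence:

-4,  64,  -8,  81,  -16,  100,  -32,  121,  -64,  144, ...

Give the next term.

-128

Odd-indexed and even-indexed terms follow separate rules.
Track A: -4, -8, -16, -32, -64 (geometric with ratio 2).
Track B: 64, 81, 100, 121, 144 (consecutive squares n² from n = 8).
Term 11 comes from track A (its 6th entry): -128.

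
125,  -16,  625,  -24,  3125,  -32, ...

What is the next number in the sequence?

Positions 1, 3, 5, … form one subsequence and positions 2, 4, 6, … form another.
Subsequence A is 125, 625, 3125, which is successive powers of 5.
Subsequence B is -16, -24, -32, which is linear: a_n = -8 − 8·n.
Position 7 → subsequence A, term 4 = 15625.

15625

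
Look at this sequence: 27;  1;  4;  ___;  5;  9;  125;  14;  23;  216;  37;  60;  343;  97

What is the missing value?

64

Reading positions in blocks of 3 reveals the pattern ABB — 2 tracks woven together.
Track A: 27, ?, 125, 216, 343 (the cubes 3³, 4³, 5³, …).
Track B: 1, 4, 5, 9, 14, 23, 37, 60, 97 (a Fibonacci-like recurrence a_n = a_{n-1} + a_{n-2}).
So the missing entry in track A is 64.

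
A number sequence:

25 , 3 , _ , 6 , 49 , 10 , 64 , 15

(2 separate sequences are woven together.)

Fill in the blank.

Taking every 2nd term gives 2 separate tracks.
Track A: 25, ?, 49, 64 (perfect squares starting at 5²).
Track B: 3, 6, 10, 15 (triangular numbers n(n+1)/2 for n = 2, 3, …).
The gap is track A's term 2; the rule gives 36.

36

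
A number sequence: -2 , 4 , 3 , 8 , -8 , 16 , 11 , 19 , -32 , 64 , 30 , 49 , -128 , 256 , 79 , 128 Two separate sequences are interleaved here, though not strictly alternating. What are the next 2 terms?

The slot pattern repeats as AABB (period 4), so there are 2 interleaved tracks.
Stream A is -2, 4, -8, 16, -32, 64, -128, 256, which is geometric, ×-2 each step.
Stream B is 3, 8, 11, 19, 30, 49, 79, 128, which is each term equals the sum of the previous two.
The 17th slot belongs to stream A; its 9th term is -512.
Position 18 → stream A, term 10 = 1024.

-512, 1024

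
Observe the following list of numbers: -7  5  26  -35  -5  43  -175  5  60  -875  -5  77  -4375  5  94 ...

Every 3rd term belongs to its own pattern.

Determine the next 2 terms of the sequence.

Taking every 3rd term gives 3 separate tracks.
Subsequence A is -7, -35, -175, -875, -4375, which is multiplying by 5 each time.
Subsequence B is 5, -5, 5, -5, 5, which is alternating ±5.
Subsequence C is 26, 43, 60, 77, 94, which is arithmetic with common difference +17.
Term 16 comes from subsequence A (its 6th entry): -21875.
Position 17 → subsequence B, term 6 = -5.

-21875, -5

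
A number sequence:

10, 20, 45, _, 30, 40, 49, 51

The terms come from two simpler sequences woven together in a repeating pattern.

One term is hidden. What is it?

47

The slot pattern repeats as AABB (period 4), so there are 2 interleaved tracks.
Track A: 10, 20, 30, 40 — adding 10 each time.
Track B: 45, ?, 49, 51 — arithmetic with common difference +2.
Filling track B at index 2 by its rule yields 47.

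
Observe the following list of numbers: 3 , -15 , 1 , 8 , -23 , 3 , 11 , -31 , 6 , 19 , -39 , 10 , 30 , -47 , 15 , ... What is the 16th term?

49

The terms cycle through 3 interleaved subsequences.
Subsequence A = 3, 8, 11, 19, 30: a Fibonacci-like recurrence a_n = a_{n-1} + a_{n-2}.
Subsequence B = -15, -23, -31, -39, -47: subtracting 8 each time.
Subsequence C = 1, 3, 6, 10, 15: triangular numbers starting at T_1.
Position 16 falls in subsequence A as its term 6, giving 49.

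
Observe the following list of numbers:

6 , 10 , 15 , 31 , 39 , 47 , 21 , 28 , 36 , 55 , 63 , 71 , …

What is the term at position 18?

95

The slot pattern repeats as AAABBB (period 6), so there are 2 interleaved tracks.
Track A: 6, 10, 15, 21, 28, 36 (triangular numbers n(n+1)/2 for n = 3, 4, …).
Track B: 31, 39, 47, 55, 63, 71 (adding 8 each time).
Position 18 falls in track B as its term 9, giving 95.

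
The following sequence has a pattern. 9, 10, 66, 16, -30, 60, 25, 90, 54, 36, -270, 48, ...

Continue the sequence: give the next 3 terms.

Read the sequence 3 terms at a time; column i is its own pattern.
Track A: 9, 16, 25, 36 — consecutive squares n² from n = 3.
Track B: 10, -30, 90, -270 — geometric, ×-3 each step.
Track C: 66, 60, 54, 48 — arithmetic with common difference −6.
Position 13 falls in track A as its term 5, giving 49.
Position 14 falls in track B as its term 5, giving 810.
Position 15 → track C, term 5 = 42.

49, 810, 42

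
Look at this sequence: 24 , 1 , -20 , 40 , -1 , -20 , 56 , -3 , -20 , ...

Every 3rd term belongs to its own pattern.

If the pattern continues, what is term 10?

Split by position mod 3: positions 1, 4, 7, … form one track, and each other residue class forms its own.
Subsequence A: 24, 40, 56 (adding 16 each time).
Subsequence B: 1, -1, -3 (arithmetic, step −2).
Subsequence C: -20, -20, -20 (the constant sequence -20).
The 10th slot belongs to subsequence A; its 4th term is 72.

72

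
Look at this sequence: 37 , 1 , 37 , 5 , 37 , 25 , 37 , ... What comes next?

125

Positions 1, 3, 5, … form one subsequence and positions 2, 4, 6, … form another.
Track A is 37, 37, 37, 37, which is always 37.
Track B is 1, 5, 25, which is geometric, ×5 each step.
Term 8 comes from track B (its 4th entry): 125.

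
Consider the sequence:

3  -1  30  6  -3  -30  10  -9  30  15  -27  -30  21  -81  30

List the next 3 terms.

28, -243, -30

Read the sequence 3 terms at a time; column i is its own pattern.
Track A: 3, 6, 10, 15, 21 (triangular numbers starting at T_2).
Track B: -1, -3, -9, -27, -81 (a geometric progression (common ratio 3)).
Track C: 30, -30, 30, -30, 30 (the oscillation 30·(−1)^(n+1)).
Position 16 → track A, term 6 = 28.
Position 17 → track B, term 6 = -243.
Position 18 falls in track C as its term 6, giving -30.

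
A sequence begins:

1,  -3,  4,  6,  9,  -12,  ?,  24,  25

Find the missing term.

16

Taking every 2nd term gives 2 separate tracks.
Track A: 1, 4, 9, ?, 25 (the squares 1², 2², 3², …).
Track B: -3, 6, -12, 24 (geometric, ×-2 each step).
So the missing entry in track A is 16.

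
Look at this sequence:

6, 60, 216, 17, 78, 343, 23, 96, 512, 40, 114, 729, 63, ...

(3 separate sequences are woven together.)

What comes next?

Split by position mod 3: positions 1, 4, 7, … form one track, and each other residue class forms its own.
Subsequence A = 6, 17, 23, 40, 63: Fibonacci-style (each term is the sum of the two before it).
Subsequence B = 60, 78, 96, 114: arithmetic with common difference +18.
Subsequence C = 216, 343, 512, 729: perfect cubes starting at 6³.
The 14th slot belongs to subsequence B; its 5th term is 132.

132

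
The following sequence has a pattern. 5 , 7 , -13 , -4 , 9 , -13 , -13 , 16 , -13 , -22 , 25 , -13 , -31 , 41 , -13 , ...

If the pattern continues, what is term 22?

-58

Split by position mod 3: positions 1, 4, 7, … form one track, and each other residue class forms its own.
Track A = 5, -4, -13, -22, -31: linear: a_n = 14 − 9·n.
Track B = 7, 9, 16, 25, 41: each term equals the sum of the previous two.
Track C = -13, -13, -13, -13, -13: always -13.
Position 22 → track A, term 8 = -58.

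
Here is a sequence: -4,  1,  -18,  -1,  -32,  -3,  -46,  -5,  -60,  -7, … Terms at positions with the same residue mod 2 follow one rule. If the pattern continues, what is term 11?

Positions 1, 3, 5, … form one subsequence and positions 2, 4, 6, … form another.
Stream A: -4, -18, -32, -46, -60 (arithmetic with common difference −14).
Stream B: 1, -1, -3, -5, -7 (arithmetic with common difference −2).
The 11th slot belongs to stream A; its 6th term is -74.

-74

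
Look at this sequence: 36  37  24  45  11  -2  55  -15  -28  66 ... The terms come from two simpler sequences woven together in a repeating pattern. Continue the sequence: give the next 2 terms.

Reading positions in blocks of 3 reveals the pattern ABB — 2 tracks woven together.
Track A: 36, 45, 55, 66 (triangular numbers n(n+1)/2 for n = 8, 9, …).
Track B: 37, 24, 11, -2, -15, -28 (linear: a_n = 50 − 13·n).
Term 11 comes from track B (its 7th entry): -41.
The 12th slot belongs to track B; its 8th term is -54.

-41, -54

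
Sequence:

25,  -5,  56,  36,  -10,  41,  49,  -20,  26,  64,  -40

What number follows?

11

Read the sequence 3 terms at a time; column i is its own pattern.
Track A: 25, 36, 49, 64 — the squares 5², 6², 7², ….
Track B: -5, -10, -20, -40 — geometric with ratio 2.
Track C: 56, 41, 26 — arithmetic with common difference −15.
Position 12 → track C, term 4 = 11.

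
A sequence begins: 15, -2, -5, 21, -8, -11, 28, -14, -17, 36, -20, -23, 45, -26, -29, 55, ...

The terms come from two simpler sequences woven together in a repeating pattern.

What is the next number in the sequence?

The slot pattern repeats as ABB (period 3), so there are 2 interleaved tracks.
Track A: 15, 21, 28, 36, 45, 55. Triangular numbers starting at T_5.
Track B: -2, -5, -8, -11, -14, -17, -20, -23, -26, -29. Subtracting 3 each time.
Position 17 falls in track B as its term 11, giving -32.

-32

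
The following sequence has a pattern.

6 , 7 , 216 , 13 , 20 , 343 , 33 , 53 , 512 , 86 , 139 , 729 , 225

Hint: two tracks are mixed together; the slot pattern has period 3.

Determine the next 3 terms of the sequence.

364, 1000, 589

Positions follow the repeating pattern AAB; grouping by letter gives 2 tracks.
Track A is 6, 7, 13, 20, 33, 53, 86, 139, 225, which is each term equals the sum of the previous two.
Track B is 216, 343, 512, 729, which is perfect cubes starting at 6³.
The 14th slot belongs to track A; its 10th term is 364.
The 15th slot belongs to track B; its 5th term is 1000.
Position 16 falls in track A as its term 11, giving 589.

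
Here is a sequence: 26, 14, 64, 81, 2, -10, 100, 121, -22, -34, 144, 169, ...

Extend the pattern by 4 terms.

-46, -58, 196, 225

Reading positions in blocks of 4 reveals the pattern AABB — 2 tracks woven together.
Subsequence A: 26, 14, 2, -10, -22, -34. Subtracting 12 each time.
Subsequence B: 64, 81, 100, 121, 144, 169. The squares 8², 9², 10², ….
The 13th slot belongs to subsequence A; its 7th term is -46.
Term 14 comes from subsequence A (its 8th entry): -58.
Position 15 falls in subsequence B as its term 7, giving 196.
Position 16 falls in subsequence B as its term 8, giving 225.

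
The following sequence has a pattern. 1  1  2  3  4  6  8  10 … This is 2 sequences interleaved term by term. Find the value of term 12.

21

Positions 1, 3, 5, … form one subsequence and positions 2, 4, 6, … form another.
Subsequence A: 1, 2, 4, 8 (powers 2^0, 2^1, 2^2, …).
Subsequence B: 1, 3, 6, 10 (triangular numbers n(n+1)/2 for n = 1, 2, …).
Position 12 falls in subsequence B as its term 6, giving 21.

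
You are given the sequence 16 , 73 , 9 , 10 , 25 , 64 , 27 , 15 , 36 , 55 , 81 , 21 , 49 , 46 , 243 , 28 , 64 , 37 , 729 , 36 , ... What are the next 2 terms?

Split by position mod 4 into 4 tracks.
Stream A: 16, 25, 36, 49, 64. The squares 4², 5², 6², ….
Stream B: 73, 64, 55, 46, 37. Arithmetic, step −9.
Stream C: 9, 27, 81, 243, 729. Powers of 3.
Stream D: 10, 15, 21, 28, 36. Triangular numbers n(n+1)/2 for n = 4, 5, ….
Term 21 comes from stream A (its 6th entry): 81.
Position 22 falls in stream B as its term 6, giving 28.

81, 28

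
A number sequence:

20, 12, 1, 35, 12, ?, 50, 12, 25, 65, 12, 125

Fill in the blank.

Read the sequence 3 terms at a time; column i is its own pattern.
Track A is 20, 35, 50, 65, which is adding 15 each time.
Track B is 12, 12, 12, 12, which is the constant sequence 12.
Track C is 1, ?, 25, 125, which is powers of 5.
The gap is track C's term 2; the rule gives 5.

5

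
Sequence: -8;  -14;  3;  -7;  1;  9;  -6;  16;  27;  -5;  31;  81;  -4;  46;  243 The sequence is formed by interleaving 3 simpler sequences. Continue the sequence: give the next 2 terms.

-3, 61

Split by position mod 3 into 3 tracks.
Track A: -8, -7, -6, -5, -4 (arithmetic, step +1).
Track B: -14, 1, 16, 31, 46 (linear: a_n = -29 + 15·n).
Track C: 3, 9, 27, 81, 243 (powers 3^1, 3^2, 3^3, …).
The 16th slot belongs to track A; its 6th term is -3.
The 17th slot belongs to track B; its 6th term is 61.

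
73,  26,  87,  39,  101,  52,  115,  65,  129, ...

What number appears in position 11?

Taking every 2nd term gives 2 separate tracks.
Subsequence A: 73, 87, 101, 115, 129. Adding 14 each time.
Subsequence B: 26, 39, 52, 65. Linear: a_n = 13 + 13·n.
Position 11 falls in subsequence A as its term 6, giving 143.

143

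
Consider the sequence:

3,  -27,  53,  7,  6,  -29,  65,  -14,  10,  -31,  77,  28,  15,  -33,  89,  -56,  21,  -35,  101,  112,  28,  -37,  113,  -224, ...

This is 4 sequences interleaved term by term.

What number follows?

Read the sequence 4 terms at a time; column i is its own pattern.
Subsequence A: 3, 6, 10, 15, 21, 28. Triangular numbers starting at T_2.
Subsequence B: -27, -29, -31, -33, -35, -37. Arithmetic with common difference −2.
Subsequence C: 53, 65, 77, 89, 101, 113. Arithmetic, step +12.
Subsequence D: 7, -14, 28, -56, 112, -224. Geometric with ratio -2.
Position 25 → subsequence A, term 7 = 36.

36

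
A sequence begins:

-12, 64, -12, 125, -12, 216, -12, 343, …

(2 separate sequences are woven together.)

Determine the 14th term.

1000

Split by position mod 2 into 2 tracks.
Stream A = -12, -12, -12, -12: constant -12.
Stream B = 64, 125, 216, 343: consecutive cubes n³ from n = 4.
Position 14 falls in stream B as its term 7, giving 1000.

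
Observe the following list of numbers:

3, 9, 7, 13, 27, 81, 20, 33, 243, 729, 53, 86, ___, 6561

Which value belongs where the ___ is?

2187

Positions follow the repeating pattern AABB; grouping by letter gives 2 tracks.
Track A = 3, 9, 27, 81, 243, 729, ?, 6561: geometric, ×3 each step.
Track B = 7, 13, 20, 33, 53, 86: Fibonacci-style (each term is the sum of the two before it).
Track A's pattern makes the blank 2187.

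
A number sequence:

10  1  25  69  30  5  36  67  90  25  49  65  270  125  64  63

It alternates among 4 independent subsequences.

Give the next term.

810

Split by position mod 4 into 4 tracks.
Subsequence A is 10, 30, 90, 270, which is geometric with ratio 3.
Subsequence B is 1, 5, 25, 125, which is successive powers of 5.
Subsequence C is 25, 36, 49, 64, which is perfect squares starting at 5².
Subsequence D is 69, 67, 65, 63, which is linear: a_n = 71 − 2·n.
The 17th slot belongs to subsequence A; its 5th term is 810.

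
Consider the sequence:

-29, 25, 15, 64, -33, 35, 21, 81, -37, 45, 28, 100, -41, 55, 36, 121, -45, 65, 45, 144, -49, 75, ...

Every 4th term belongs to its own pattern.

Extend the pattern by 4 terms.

55, 169, -53, 85

The terms cycle through 4 interleaved subsequences.
Track A is -29, -33, -37, -41, -45, -49, which is subtracting 4 each time.
Track B is 25, 35, 45, 55, 65, 75, which is arithmetic with common difference +10.
Track C is 15, 21, 28, 36, 45, which is triangular numbers starting at T_5.
Track D is 64, 81, 100, 121, 144, which is consecutive squares n² from n = 8.
Position 23 → track C, term 6 = 55.
Position 24 falls in track D as its term 6, giving 169.
Position 25 → track A, term 7 = -53.
The 26th slot belongs to track B; its 7th term is 85.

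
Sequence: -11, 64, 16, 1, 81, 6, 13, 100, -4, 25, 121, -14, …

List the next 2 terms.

37, 144

Split by position mod 3 into 3 tracks.
Track A: -11, 1, 13, 25 (adding 12 each time).
Track B: 64, 81, 100, 121 (the squares 8², 9², 10², …).
Track C: 16, 6, -4, -14 (subtracting 10 each time).
Position 13 → track A, term 5 = 37.
Term 14 comes from track B (its 5th entry): 144.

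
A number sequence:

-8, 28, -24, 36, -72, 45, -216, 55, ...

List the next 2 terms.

Odd-indexed and even-indexed terms follow separate rules.
Stream A: -8, -24, -72, -216. A geometric progression (common ratio 3).
Stream B: 28, 36, 45, 55. Triangular numbers starting at T_7.
Position 9 → stream A, term 5 = -648.
Term 10 comes from stream B (its 5th entry): 66.

-648, 66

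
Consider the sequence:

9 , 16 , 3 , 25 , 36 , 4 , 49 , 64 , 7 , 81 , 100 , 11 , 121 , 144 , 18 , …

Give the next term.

Reading positions in blocks of 3 reveals the pattern AAB — 2 tracks woven together.
Track A = 9, 16, 25, 36, 49, 64, 81, 100, 121, 144: consecutive squares n² from n = 3.
Track B = 3, 4, 7, 11, 18: a Fibonacci-like recurrence a_n = a_{n-1} + a_{n-2}.
Position 16 → track A, term 11 = 169.

169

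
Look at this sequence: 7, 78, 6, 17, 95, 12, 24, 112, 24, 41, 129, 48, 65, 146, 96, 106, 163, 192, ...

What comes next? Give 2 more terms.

Read the sequence 3 terms at a time; column i is its own pattern.
Track A is 7, 17, 24, 41, 65, 106, which is each term equals the sum of the previous two.
Track B is 78, 95, 112, 129, 146, 163, which is linear: a_n = 61 + 17·n.
Track C is 6, 12, 24, 48, 96, 192, which is geometric, ×2 each step.
Position 19 → track A, term 7 = 171.
Term 20 comes from track B (its 7th entry): 180.

171, 180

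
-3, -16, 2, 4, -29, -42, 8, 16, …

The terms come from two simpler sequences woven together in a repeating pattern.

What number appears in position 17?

The slot pattern repeats as AABB (period 4), so there are 2 interleaved tracks.
Stream A = -3, -16, -29, -42: arithmetic with common difference −13.
Stream B = 2, 4, 8, 16: successive powers of 2.
Position 17 falls in stream A as its term 9, giving -107.

-107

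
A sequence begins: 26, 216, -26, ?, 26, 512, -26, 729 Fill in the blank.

Split by position mod 2 into 2 tracks.
Subsequence A: 26, -26, 26, -26 (the oscillation 26·(−1)^(n+1)).
Subsequence B: 216, ?, 512, 729 (perfect cubes starting at 6³).
The gap is subsequence B's term 2; the rule gives 343.

343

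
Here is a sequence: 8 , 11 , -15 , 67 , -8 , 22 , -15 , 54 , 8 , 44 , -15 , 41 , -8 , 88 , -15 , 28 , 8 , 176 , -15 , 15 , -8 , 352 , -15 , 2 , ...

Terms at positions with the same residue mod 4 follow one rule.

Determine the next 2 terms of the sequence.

Taking every 4th term gives 4 separate tracks.
Subsequence A = 8, -8, 8, -8, 8, -8: oscillating between 8 and -8.
Subsequence B = 11, 22, 44, 88, 176, 352: geometric with ratio 2.
Subsequence C = -15, -15, -15, -15, -15, -15: the constant sequence -15.
Subsequence D = 67, 54, 41, 28, 15, 2: arithmetic with common difference −13.
The 25th slot belongs to subsequence A; its 7th term is 8.
Term 26 comes from subsequence B (its 7th entry): 704.

8, 704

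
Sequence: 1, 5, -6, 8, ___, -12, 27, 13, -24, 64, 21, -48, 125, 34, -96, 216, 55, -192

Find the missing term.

8

Split by position mod 3 into 3 tracks.
Subsequence A is 1, 8, 27, 64, 125, 216, which is perfect cubes starting at 1³.
Subsequence B is 5, ?, 13, 21, 34, 55, which is each term equals the sum of the previous two.
Subsequence C is -6, -12, -24, -48, -96, -192, which is geometric, ×2 each step.
The gap is subsequence B's term 2; the rule gives 8.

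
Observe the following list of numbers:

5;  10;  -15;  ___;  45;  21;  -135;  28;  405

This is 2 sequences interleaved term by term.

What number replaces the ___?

Positions 1, 3, 5, … form one subsequence and positions 2, 4, 6, … form another.
Track A: 5, -15, 45, -135, 405 — geometric with ratio -3.
Track B: 10, ?, 21, 28 — triangular numbers n(n+1)/2 for n = 4, 5, ….
The gap is track B's term 2; the rule gives 15.

15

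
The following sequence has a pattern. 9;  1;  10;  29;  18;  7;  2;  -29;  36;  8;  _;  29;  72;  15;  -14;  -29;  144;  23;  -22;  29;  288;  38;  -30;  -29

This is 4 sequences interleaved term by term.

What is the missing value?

-6

Taking every 4th term gives 4 separate tracks.
Track A = 9, 18, 36, 72, 144, 288: multiplying by 2 each time.
Track B = 1, 7, 8, 15, 23, 38: a Fibonacci-like recurrence a_n = a_{n-1} + a_{n-2}.
Track C = 10, 2, ?, -14, -22, -30: arithmetic with common difference −8.
Track D = 29, -29, 29, -29, 29, -29: alternating ±29.
So the missing entry in track C is -6.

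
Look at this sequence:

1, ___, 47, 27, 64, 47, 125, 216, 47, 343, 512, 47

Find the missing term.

8

The slot pattern repeats as AAB (period 3), so there are 2 interleaved tracks.
Track A: 1, ?, 27, 64, 125, 216, 343, 512. The cubes 1³, 2³, 3³, ….
Track B: 47, 47, 47, 47. Always 47.
So the missing entry in track A is 8.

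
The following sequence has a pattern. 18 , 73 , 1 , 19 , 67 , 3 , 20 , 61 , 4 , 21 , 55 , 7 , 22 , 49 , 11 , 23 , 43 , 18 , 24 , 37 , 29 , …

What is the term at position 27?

Split by position mod 3: positions 1, 4, 7, … form one track, and each other residue class forms its own.
Subsequence A: 18, 19, 20, 21, 22, 23, 24. Arithmetic with common difference +1.
Subsequence B: 73, 67, 61, 55, 49, 43, 37. Arithmetic with common difference −6.
Subsequence C: 1, 3, 4, 7, 11, 18, 29. Fibonacci-style (each term is the sum of the two before it).
The 27th slot belongs to subsequence C; its 9th term is 76.

76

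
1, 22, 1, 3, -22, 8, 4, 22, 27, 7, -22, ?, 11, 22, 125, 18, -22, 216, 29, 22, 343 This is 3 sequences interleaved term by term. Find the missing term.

64

Taking every 3rd term gives 3 separate tracks.
Stream A is 1, 3, 4, 7, 11, 18, 29, which is each term equals the sum of the previous two.
Stream B is 22, -22, 22, -22, 22, -22, 22, which is alternating ±22.
Stream C is 1, 8, 27, ?, 125, 216, 343, which is perfect cubes starting at 1³.
The gap is stream C's term 4; the rule gives 64.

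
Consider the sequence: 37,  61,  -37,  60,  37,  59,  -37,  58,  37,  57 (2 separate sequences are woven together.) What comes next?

Taking every 2nd term gives 2 separate tracks.
Track A = 37, -37, 37, -37, 37: alternating ±37.
Track B = 61, 60, 59, 58, 57: arithmetic, step −1.
Position 11 → track A, term 6 = -37.

-37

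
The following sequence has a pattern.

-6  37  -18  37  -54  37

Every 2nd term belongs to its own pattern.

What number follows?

Positions 1, 3, 5, … form one subsequence and positions 2, 4, 6, … form another.
Stream A is -6, -18, -54, which is a geometric progression (common ratio 3).
Stream B is 37, 37, 37, which is constant 37.
Position 7 → stream A, term 4 = -162.

-162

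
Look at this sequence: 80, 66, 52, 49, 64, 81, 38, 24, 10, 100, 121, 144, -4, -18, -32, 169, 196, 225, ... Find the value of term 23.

289

Reading positions in blocks of 6 reveals the pattern AAABBB — 2 tracks woven together.
Stream A = 80, 66, 52, 38, 24, 10, -4, -18, -32: linear: a_n = 94 − 14·n.
Stream B = 49, 64, 81, 100, 121, 144, 169, 196, 225: the squares 7², 8², 9², ….
Term 23 comes from stream B (its 11th entry): 289.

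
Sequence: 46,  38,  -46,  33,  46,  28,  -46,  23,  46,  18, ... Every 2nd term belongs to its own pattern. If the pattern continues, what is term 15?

Split by position mod 2 into 2 tracks.
Track A: 46, -46, 46, -46, 46 (the oscillation 46·(−1)^(n+1)).
Track B: 38, 33, 28, 23, 18 (arithmetic, step −5).
The 15th slot belongs to track A; its 8th term is -46.

-46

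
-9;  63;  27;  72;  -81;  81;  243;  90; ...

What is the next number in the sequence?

Taking every 2nd term gives 2 separate tracks.
Track A: -9, 27, -81, 243 (multiplying by -3 each time).
Track B: 63, 72, 81, 90 (arithmetic, step +9).
Term 9 comes from track A (its 5th entry): -729.

-729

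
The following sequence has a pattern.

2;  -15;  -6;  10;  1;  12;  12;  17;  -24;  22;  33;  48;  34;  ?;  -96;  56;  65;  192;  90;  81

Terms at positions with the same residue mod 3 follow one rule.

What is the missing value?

49

Read the sequence 3 terms at a time; column i is its own pattern.
Stream A = 2, 10, 12, 22, 34, 56, 90: each term equals the sum of the previous two.
Stream B = -15, 1, 17, 33, ?, 65, 81: linear: a_n = -31 + 16·n.
Stream C = -6, 12, -24, 48, -96, 192: a geometric progression (common ratio -2).
Stream B's pattern makes the blank 49.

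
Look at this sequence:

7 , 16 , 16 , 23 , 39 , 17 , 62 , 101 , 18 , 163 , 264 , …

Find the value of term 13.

Reading positions in blocks of 3 reveals the pattern AAB — 2 tracks woven together.
Track A = 7, 16, 23, 39, 62, 101, 163, 264: a Fibonacci-like recurrence a_n = a_{n-1} + a_{n-2}.
Track B = 16, 17, 18: arithmetic, step +1.
Position 13 → track A, term 9 = 427.

427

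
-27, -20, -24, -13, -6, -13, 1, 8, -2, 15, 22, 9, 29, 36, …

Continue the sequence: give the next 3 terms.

Reading positions in blocks of 3 reveals the pattern AAB — 2 tracks woven together.
Track A is -27, -20, -13, -6, 1, 8, 15, 22, 29, 36, which is linear: a_n = -34 + 7·n.
Track B is -24, -13, -2, 9, which is arithmetic with common difference +11.
Term 15 comes from track B (its 5th entry): 20.
Position 16 → track A, term 11 = 43.
Position 17 falls in track A as its term 12, giving 50.

20, 43, 50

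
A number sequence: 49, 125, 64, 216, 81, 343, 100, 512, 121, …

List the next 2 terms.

The terms cycle through 2 interleaved subsequences.
Stream A: 49, 64, 81, 100, 121. Consecutive squares n² from n = 7.
Stream B: 125, 216, 343, 512. Consecutive cubes n³ from n = 5.
The 10th slot belongs to stream B; its 5th term is 729.
Term 11 comes from stream A (its 6th entry): 144.

729, 144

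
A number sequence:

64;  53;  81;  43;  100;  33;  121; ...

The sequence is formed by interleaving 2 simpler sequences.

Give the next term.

Positions 1, 3, 5, … form one subsequence and positions 2, 4, 6, … form another.
Track A is 64, 81, 100, 121, which is the squares 8², 9², 10², ….
Track B is 53, 43, 33, which is subtracting 10 each time.
Term 8 comes from track B (its 4th entry): 23.

23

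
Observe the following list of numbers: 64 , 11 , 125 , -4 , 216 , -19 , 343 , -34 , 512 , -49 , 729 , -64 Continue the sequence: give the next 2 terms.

1000, -79

Taking every 2nd term gives 2 separate tracks.
Stream A: 64, 125, 216, 343, 512, 729 (consecutive cubes n³ from n = 4).
Stream B: 11, -4, -19, -34, -49, -64 (arithmetic, step −15).
The 13th slot belongs to stream A; its 7th term is 1000.
Position 14 falls in stream B as its term 7, giving -79.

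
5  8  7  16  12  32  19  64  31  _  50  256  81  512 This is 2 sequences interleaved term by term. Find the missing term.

Odd-indexed and even-indexed terms follow separate rules.
Subsequence A is 5, 7, 12, 19, 31, 50, 81, which is a Fibonacci-like recurrence a_n = a_{n-1} + a_{n-2}.
Subsequence B is 8, 16, 32, 64, ?, 256, 512, which is powers of 2.
The gap is subsequence B's term 5; the rule gives 128.

128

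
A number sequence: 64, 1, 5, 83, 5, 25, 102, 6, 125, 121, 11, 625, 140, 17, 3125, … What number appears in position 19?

The terms cycle through 3 interleaved subsequences.
Track A: 64, 83, 102, 121, 140. Adding 19 each time.
Track B: 1, 5, 6, 11, 17. A Fibonacci-like recurrence a_n = a_{n-1} + a_{n-2}.
Track C: 5, 25, 125, 625, 3125. Powers 5^1, 5^2, 5^3, ….
The 19th slot belongs to track A; its 7th term is 178.

178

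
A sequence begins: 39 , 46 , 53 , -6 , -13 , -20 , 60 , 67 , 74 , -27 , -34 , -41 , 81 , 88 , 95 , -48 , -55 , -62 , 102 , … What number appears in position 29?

The slot pattern repeats as AAABBB (period 6), so there are 2 interleaved tracks.
Stream A = 39, 46, 53, 60, 67, 74, 81, 88, 95, 102: arithmetic with common difference +7.
Stream B = -6, -13, -20, -27, -34, -41, -48, -55, -62: linear: a_n = 1 − 7·n.
Position 29 → stream B, term 14 = -97.

-97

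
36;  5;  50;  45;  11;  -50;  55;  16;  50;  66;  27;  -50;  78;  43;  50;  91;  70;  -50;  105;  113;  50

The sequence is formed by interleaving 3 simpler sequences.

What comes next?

120

The terms cycle through 3 interleaved subsequences.
Track A = 36, 45, 55, 66, 78, 91, 105: the triangular numbers T_8, T_9, ….
Track B = 5, 11, 16, 27, 43, 70, 113: Fibonacci-style (each term is the sum of the two before it).
Track C = 50, -50, 50, -50, 50, -50, 50: alternating ±50.
The 22nd slot belongs to track A; its 8th term is 120.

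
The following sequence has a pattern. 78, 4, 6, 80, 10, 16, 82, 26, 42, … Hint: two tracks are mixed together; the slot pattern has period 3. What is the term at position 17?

466

The slot pattern repeats as ABB (period 3), so there are 2 interleaved tracks.
Subsequence A = 78, 80, 82: linear: a_n = 76 + 2·n.
Subsequence B = 4, 6, 10, 16, 26, 42: a Fibonacci-like recurrence a_n = a_{n-1} + a_{n-2}.
Term 17 comes from subsequence B (its 11th entry): 466.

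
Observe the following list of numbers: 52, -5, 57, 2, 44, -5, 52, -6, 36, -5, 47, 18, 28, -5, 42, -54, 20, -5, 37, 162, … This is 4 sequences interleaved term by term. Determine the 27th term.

27

Read the sequence 4 terms at a time; column i is its own pattern.
Stream A: 52, 44, 36, 28, 20. Arithmetic, step −8.
Stream B: -5, -5, -5, -5, -5. Always -5.
Stream C: 57, 52, 47, 42, 37. Subtracting 5 each time.
Stream D: 2, -6, 18, -54, 162. Geometric with ratio -3.
Position 27 → stream C, term 7 = 27.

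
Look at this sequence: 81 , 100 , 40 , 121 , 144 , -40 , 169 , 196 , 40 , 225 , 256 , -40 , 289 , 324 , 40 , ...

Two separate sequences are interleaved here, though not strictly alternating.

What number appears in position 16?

Positions follow the repeating pattern AAB; grouping by letter gives 2 tracks.
Subsequence A: 81, 100, 121, 144, 169, 196, 225, 256, 289, 324 — consecutive squares n² from n = 9.
Subsequence B: 40, -40, 40, -40, 40 — oscillating between 40 and -40.
Position 16 falls in subsequence A as its term 11, giving 361.

361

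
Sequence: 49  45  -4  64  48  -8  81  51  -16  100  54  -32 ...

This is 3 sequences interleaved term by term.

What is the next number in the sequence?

Split by position mod 3: positions 1, 4, 7, … form one track, and each other residue class forms its own.
Subsequence A = 49, 64, 81, 100: perfect squares starting at 7².
Subsequence B = 45, 48, 51, 54: arithmetic, step +3.
Subsequence C = -4, -8, -16, -32: a geometric progression (common ratio 2).
The 13th slot belongs to subsequence A; its 5th term is 121.

121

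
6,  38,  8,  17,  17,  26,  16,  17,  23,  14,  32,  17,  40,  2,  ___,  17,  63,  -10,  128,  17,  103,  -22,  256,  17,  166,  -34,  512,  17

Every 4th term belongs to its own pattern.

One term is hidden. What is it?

The terms cycle through 4 interleaved subsequences.
Subsequence A is 6, 17, 23, 40, 63, 103, 166, which is Fibonacci-style (each term is the sum of the two before it).
Subsequence B is 38, 26, 14, 2, -10, -22, -34, which is subtracting 12 each time.
Subsequence C is 8, 16, 32, ?, 128, 256, 512, which is powers 2^3, 2^4, 2^5, ….
Subsequence D is 17, 17, 17, 17, 17, 17, 17, which is the constant sequence 17.
Filling subsequence C at index 4 by its rule yields 64.

64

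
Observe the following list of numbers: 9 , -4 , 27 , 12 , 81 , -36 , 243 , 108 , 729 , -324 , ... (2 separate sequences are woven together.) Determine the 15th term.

19683

The terms cycle through 2 interleaved subsequences.
Track A = 9, 27, 81, 243, 729: powers of 3.
Track B = -4, 12, -36, 108, -324: a geometric progression (common ratio -3).
Position 15 → track A, term 8 = 19683.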